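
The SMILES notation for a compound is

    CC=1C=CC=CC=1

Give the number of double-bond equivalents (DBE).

Degree of unsaturation = (number of rings) + (number of π bonds).
Ring closures in the SMILES: 1.
π bonds: 3 double bonds (each 1 DoU) → 3 DoU from unsaturation.
Total DoU = 1 + 3 = 4.

4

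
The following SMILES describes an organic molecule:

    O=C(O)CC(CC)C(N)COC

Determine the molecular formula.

Walk through each heavy atom and fill implicit hydrogens from standard valence (C 4, N 3, O 2, S 2, halogen 1):
  atom 1: O, bond orders sum to 2 (valence 2) → 0 H
  atom 2: C, bond orders sum to 4 (valence 4) → 0 H
  atom 3: O, bond orders sum to 1 (valence 2) → 1 H
  atom 4: C, bond orders sum to 2 (valence 4) → 2 H
  atom 5: C, bond orders sum to 3 (valence 4) → 1 H
  atom 6: C, bond orders sum to 2 (valence 4) → 2 H
  atom 7: C, bond orders sum to 1 (valence 4) → 3 H
  atom 8: C, bond orders sum to 3 (valence 4) → 1 H
  atom 9: N, bond orders sum to 1 (valence 3) → 2 H
  atom 10: C, bond orders sum to 2 (valence 4) → 2 H
  atom 11: O, bond orders sum to 2 (valence 2) → 0 H
  atom 12: C, bond orders sum to 1 (valence 4) → 3 H
Totals → C:8, H:17, N:1, O:3.
In Hill order: C8H17NO3.

C8H17NO3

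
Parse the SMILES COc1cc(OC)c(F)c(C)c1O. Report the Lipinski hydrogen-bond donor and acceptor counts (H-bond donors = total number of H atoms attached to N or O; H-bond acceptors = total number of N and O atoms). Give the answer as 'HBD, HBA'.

Donors: find every N or O and count the H atoms it carries.
  atom 2 (O): bond orders sum to 2 → 0 H
  atom 6 (O): bond orders sum to 2 → 0 H
  atom 13 (O): bond orders sum to 1 → 1 H
Lipinski HBD = 1.
Acceptors: N atoms = 0, O atoms = 3 → HBA = 3.

1, 3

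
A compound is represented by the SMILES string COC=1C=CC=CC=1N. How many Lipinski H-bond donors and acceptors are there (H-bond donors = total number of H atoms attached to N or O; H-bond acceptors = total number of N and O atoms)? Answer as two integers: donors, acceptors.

2, 2

Donors: find every N or O and count the H atoms it carries.
  atom 2 (O): bond orders sum to 2 → 0 H
  atom 9 (N): bond orders sum to 1 → 2 H
Lipinski HBD = 2.
Acceptors: N atoms = 1, O atoms = 1 → HBA = 2.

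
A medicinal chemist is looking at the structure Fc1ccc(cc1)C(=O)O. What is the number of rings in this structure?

In SMILES, each pair of matching ring-closure digits denotes one ring-closing bond; the number of such bonds equals the number of independent rings.
Ring-closure bonds here: 1.

1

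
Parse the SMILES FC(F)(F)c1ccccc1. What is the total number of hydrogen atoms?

5

Walk through each heavy atom and fill implicit hydrogens from standard valence (C 4, N 3, O 2, S 2, halogen 1); for lowercase aromatic atoms, an aromatic c carries 1 H when it has two neighbours and 0 H with three, and aromatic n carries 0 H:
  atom 1: F (halogen, monovalent) → 0 H
  atom 2: C, bond orders sum to 4 (valence 4) → 0 H
  atom 3: F (halogen, monovalent) → 0 H
  atom 4: F (halogen, monovalent) → 0 H
  atom 5: aromatic c, 3 neighbours → 0 H
  atom 6: aromatic c, 2 neighbours → 1 H
  atom 7: aromatic c, 2 neighbours → 1 H
  atom 8: aromatic c, 2 neighbours → 1 H
  atom 9: aromatic c, 2 neighbours → 1 H
  atom 10: aromatic c, 2 neighbours → 1 H
Total hydrogens: 5.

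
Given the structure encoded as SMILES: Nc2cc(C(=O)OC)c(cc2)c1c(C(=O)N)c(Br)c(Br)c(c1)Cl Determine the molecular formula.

C15H11Br2ClN2O3

Walk through each heavy atom and fill implicit hydrogens from standard valence (C 4, N 3, O 2, S 2, halogen 1); for lowercase aromatic atoms, an aromatic c carries 1 H when it has two neighbours and 0 H with three, and aromatic n carries 0 H:
  atom 1: N, bond orders sum to 1 (valence 3) → 2 H
  atom 2: aromatic c, 3 neighbours → 0 H
  atom 3: aromatic c, 2 neighbours → 1 H
  atom 4: aromatic c, 3 neighbours → 0 H
  atom 5: C, bond orders sum to 4 (valence 4) → 0 H
  atom 6: O, bond orders sum to 2 (valence 2) → 0 H
  atom 7: O, bond orders sum to 2 (valence 2) → 0 H
  atom 8: C, bond orders sum to 1 (valence 4) → 3 H
  atom 9: aromatic c, 3 neighbours → 0 H
  atom 10: aromatic c, 2 neighbours → 1 H
  atom 11: aromatic c, 2 neighbours → 1 H
  atom 12: aromatic c, 3 neighbours → 0 H
  atom 13: aromatic c, 3 neighbours → 0 H
  atom 14: C, bond orders sum to 4 (valence 4) → 0 H
  atom 15: O, bond orders sum to 2 (valence 2) → 0 H
  atom 16: N, bond orders sum to 1 (valence 3) → 2 H
  atom 17: aromatic c, 3 neighbours → 0 H
  atom 18: Br (halogen, monovalent) → 0 H
  atom 19: aromatic c, 3 neighbours → 0 H
  atom 20: Br (halogen, monovalent) → 0 H
  atom 21: aromatic c, 3 neighbours → 0 H
  atom 22: aromatic c, 2 neighbours → 1 H
  atom 23: Cl (halogen, monovalent) → 0 H
Totals → C:15, H:11, Br:2, Cl:1, N:2, O:3.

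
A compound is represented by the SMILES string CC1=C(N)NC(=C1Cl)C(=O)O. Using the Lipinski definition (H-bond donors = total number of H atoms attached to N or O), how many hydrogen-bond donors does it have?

Donors: find every N or O and count the H atoms it carries.
  atom 4 (N): bond orders sum to 1 → 2 H
  atom 5 (N): bond orders sum to 2 → 1 H
  atom 10 (O): bond orders sum to 2 → 0 H
  atom 11 (O): bond orders sum to 1 → 1 H
Lipinski HBD = 4.

4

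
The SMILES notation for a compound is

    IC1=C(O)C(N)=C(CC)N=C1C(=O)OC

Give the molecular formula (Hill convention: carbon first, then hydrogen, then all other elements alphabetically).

Walk through each heavy atom and fill implicit hydrogens from standard valence (C 4, N 3, O 2, S 2, halogen 1):
  atom 1: I (halogen, monovalent) → 0 H
  atom 2: C, bond orders sum to 4 (valence 4) → 0 H
  atom 3: C, bond orders sum to 4 (valence 4) → 0 H
  atom 4: O, bond orders sum to 1 (valence 2) → 1 H
  atom 5: C, bond orders sum to 4 (valence 4) → 0 H
  atom 6: N, bond orders sum to 1 (valence 3) → 2 H
  atom 7: C, bond orders sum to 4 (valence 4) → 0 H
  atom 8: C, bond orders sum to 2 (valence 4) → 2 H
  atom 9: C, bond orders sum to 1 (valence 4) → 3 H
  atom 10: N, bond orders sum to 3 (valence 3) → 0 H
  atom 11: C, bond orders sum to 4 (valence 4) → 0 H
  atom 12: C, bond orders sum to 4 (valence 4) → 0 H
  atom 13: O, bond orders sum to 2 (valence 2) → 0 H
  atom 14: O, bond orders sum to 2 (valence 2) → 0 H
  atom 15: C, bond orders sum to 1 (valence 4) → 3 H
Totals → C:9, H:11, I:1, N:2, O:3.
In Hill order: C9H11IN2O3.

C9H11IN2O3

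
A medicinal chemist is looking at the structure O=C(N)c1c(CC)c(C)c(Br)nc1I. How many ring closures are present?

In SMILES, each pair of matching ring-closure digits denotes one ring-closing bond; the number of such bonds equals the number of independent rings.
Ring-closure bonds here: 1.

1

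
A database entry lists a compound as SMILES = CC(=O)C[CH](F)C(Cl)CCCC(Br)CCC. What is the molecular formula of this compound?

C12H21BrClFO

Walk through each heavy atom and fill implicit hydrogens from standard valence (C 4, N 3, O 2, S 2, halogen 1):
  atom 1: C, bond orders sum to 1 (valence 4) → 3 H
  atom 2: C, bond orders sum to 4 (valence 4) → 0 H
  atom 3: O, bond orders sum to 2 (valence 2) → 0 H
  atom 4: C, bond orders sum to 2 (valence 4) → 2 H
  atom 5: C with explicit H count 1
  atom 6: F (halogen, monovalent) → 0 H
  atom 7: C, bond orders sum to 3 (valence 4) → 1 H
  atom 8: Cl (halogen, monovalent) → 0 H
  atom 9: C, bond orders sum to 2 (valence 4) → 2 H
  atom 10: C, bond orders sum to 2 (valence 4) → 2 H
  atom 11: C, bond orders sum to 2 (valence 4) → 2 H
  atom 12: C, bond orders sum to 3 (valence 4) → 1 H
  atom 13: Br (halogen, monovalent) → 0 H
  atom 14: C, bond orders sum to 2 (valence 4) → 2 H
  atom 15: C, bond orders sum to 2 (valence 4) → 2 H
  atom 16: C, bond orders sum to 1 (valence 4) → 3 H
Totals → C:12, H:21, Br:1, Cl:1, F:1, O:1.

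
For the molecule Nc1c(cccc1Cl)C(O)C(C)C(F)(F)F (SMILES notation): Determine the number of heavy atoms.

16

Every atom symbol written in the SMILES (organic subset) is one heavy atom; implicit H are not written.
Heavy atoms by element → C:10, Cl:1, F:3, N:1, O:1.
Total: 16.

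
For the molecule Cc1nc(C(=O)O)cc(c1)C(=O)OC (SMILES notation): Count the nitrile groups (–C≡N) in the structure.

Scan the SMILES for the nitrile motif — none present.
Groups that are present: 1 carboxylic acid, 1 ester.

0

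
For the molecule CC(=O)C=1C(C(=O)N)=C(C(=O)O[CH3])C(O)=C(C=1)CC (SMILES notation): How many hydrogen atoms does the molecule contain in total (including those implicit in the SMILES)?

15

Walk through each heavy atom and fill implicit hydrogens from standard valence (C 4, N 3, O 2, S 2, halogen 1):
  atom 1: C, bond orders sum to 1 (valence 4) → 3 H
  atom 2: C, bond orders sum to 4 (valence 4) → 0 H
  atom 3: O, bond orders sum to 2 (valence 2) → 0 H
  atom 4: C, bond orders sum to 4 (valence 4) → 0 H
  atom 5: C, bond orders sum to 4 (valence 4) → 0 H
  atom 6: C, bond orders sum to 4 (valence 4) → 0 H
  atom 7: O, bond orders sum to 2 (valence 2) → 0 H
  atom 8: N, bond orders sum to 1 (valence 3) → 2 H
  atom 9: C, bond orders sum to 4 (valence 4) → 0 H
  atom 10: C, bond orders sum to 4 (valence 4) → 0 H
  atom 11: O, bond orders sum to 2 (valence 2) → 0 H
  atom 12: O, bond orders sum to 2 (valence 2) → 0 H
  atom 13: C with explicit H count 3
  atom 14: C, bond orders sum to 4 (valence 4) → 0 H
  atom 15: O, bond orders sum to 1 (valence 2) → 1 H
  atom 16: C, bond orders sum to 4 (valence 4) → 0 H
  atom 17: C, bond orders sum to 3 (valence 4) → 1 H
  atom 18: C, bond orders sum to 2 (valence 4) → 2 H
  atom 19: C, bond orders sum to 1 (valence 4) → 3 H
Total hydrogens: 15.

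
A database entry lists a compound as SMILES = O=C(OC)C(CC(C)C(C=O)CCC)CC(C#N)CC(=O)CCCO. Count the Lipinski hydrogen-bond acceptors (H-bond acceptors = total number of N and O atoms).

N atoms: 1; O atoms: 5.
Lipinski HBA = 1 + 5 = 6.

6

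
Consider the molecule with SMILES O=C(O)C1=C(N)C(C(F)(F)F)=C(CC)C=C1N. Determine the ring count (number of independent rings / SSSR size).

1

In SMILES, each pair of matching ring-closure digits denotes one ring-closing bond; the number of such bonds equals the number of independent rings.
Ring-closure bonds here: 1.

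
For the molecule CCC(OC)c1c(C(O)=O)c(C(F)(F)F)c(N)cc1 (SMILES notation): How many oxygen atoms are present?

3

Scan the SMILES for O atoms (remember two-letter symbols like Cl and Br are single atoms).
Oxygen count: 3.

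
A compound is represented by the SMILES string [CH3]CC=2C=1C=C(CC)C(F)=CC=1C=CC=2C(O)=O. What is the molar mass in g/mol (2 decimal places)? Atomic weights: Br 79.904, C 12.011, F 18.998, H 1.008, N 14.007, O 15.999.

First, the molecular formula is C15H15FO2 (counting implicit H from valence).
  C: 15 × 12.011 = 180.165
  F: 1 × 18.998 = 18.998
  H: 15 × 1.008 = 15.120
  O: 2 × 15.999 = 31.998
Sum: 15×12.011 + 1×18.998 + 15×1.008 + 2×15.999 = 246.281 → 246.28 g/mol.

246.28 g/mol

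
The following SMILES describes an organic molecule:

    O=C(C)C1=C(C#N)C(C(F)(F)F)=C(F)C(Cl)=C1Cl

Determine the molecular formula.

Walk through each heavy atom and fill implicit hydrogens from standard valence (C 4, N 3, O 2, S 2, halogen 1):
  atom 1: O, bond orders sum to 2 (valence 2) → 0 H
  atom 2: C, bond orders sum to 4 (valence 4) → 0 H
  atom 3: C, bond orders sum to 1 (valence 4) → 3 H
  atom 4: C, bond orders sum to 4 (valence 4) → 0 H
  atom 5: C, bond orders sum to 4 (valence 4) → 0 H
  atom 6: C, bond orders sum to 4 (valence 4) → 0 H
  atom 7: N, bond orders sum to 3 (valence 3) → 0 H
  atom 8: C, bond orders sum to 4 (valence 4) → 0 H
  atom 9: C, bond orders sum to 4 (valence 4) → 0 H
  atom 10: F (halogen, monovalent) → 0 H
  atom 11: F (halogen, monovalent) → 0 H
  atom 12: F (halogen, monovalent) → 0 H
  atom 13: C, bond orders sum to 4 (valence 4) → 0 H
  atom 14: F (halogen, monovalent) → 0 H
  atom 15: C, bond orders sum to 4 (valence 4) → 0 H
  atom 16: Cl (halogen, monovalent) → 0 H
  atom 17: C, bond orders sum to 4 (valence 4) → 0 H
  atom 18: Cl (halogen, monovalent) → 0 H
Totals → C:10, H:3, Cl:2, F:4, N:1, O:1.
In Hill order: C10H3Cl2F4NO.

C10H3Cl2F4NO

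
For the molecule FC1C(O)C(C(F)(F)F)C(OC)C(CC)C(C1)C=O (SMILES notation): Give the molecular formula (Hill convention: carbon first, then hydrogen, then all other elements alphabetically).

C12H18F4O3

Walk through each heavy atom and fill implicit hydrogens from standard valence (C 4, N 3, O 2, S 2, halogen 1):
  atom 1: F (halogen, monovalent) → 0 H
  atom 2: C, bond orders sum to 3 (valence 4) → 1 H
  atom 3: C, bond orders sum to 3 (valence 4) → 1 H
  atom 4: O, bond orders sum to 1 (valence 2) → 1 H
  atom 5: C, bond orders sum to 3 (valence 4) → 1 H
  atom 6: C, bond orders sum to 4 (valence 4) → 0 H
  atom 7: F (halogen, monovalent) → 0 H
  atom 8: F (halogen, monovalent) → 0 H
  atom 9: F (halogen, monovalent) → 0 H
  atom 10: C, bond orders sum to 3 (valence 4) → 1 H
  atom 11: O, bond orders sum to 2 (valence 2) → 0 H
  atom 12: C, bond orders sum to 1 (valence 4) → 3 H
  atom 13: C, bond orders sum to 3 (valence 4) → 1 H
  atom 14: C, bond orders sum to 2 (valence 4) → 2 H
  atom 15: C, bond orders sum to 1 (valence 4) → 3 H
  atom 16: C, bond orders sum to 3 (valence 4) → 1 H
  atom 17: C, bond orders sum to 2 (valence 4) → 2 H
  atom 18: C, bond orders sum to 3 (valence 4) → 1 H
  atom 19: O, bond orders sum to 2 (valence 2) → 0 H
Totals → C:12, H:18, F:4, O:3.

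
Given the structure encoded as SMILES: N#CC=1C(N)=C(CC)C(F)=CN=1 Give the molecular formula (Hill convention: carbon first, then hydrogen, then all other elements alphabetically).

Walk through each heavy atom and fill implicit hydrogens from standard valence (C 4, N 3, O 2, S 2, halogen 1):
  atom 1: N, bond orders sum to 3 (valence 3) → 0 H
  atom 2: C, bond orders sum to 4 (valence 4) → 0 H
  atom 3: C, bond orders sum to 4 (valence 4) → 0 H
  atom 4: C, bond orders sum to 4 (valence 4) → 0 H
  atom 5: N, bond orders sum to 1 (valence 3) → 2 H
  atom 6: C, bond orders sum to 4 (valence 4) → 0 H
  atom 7: C, bond orders sum to 2 (valence 4) → 2 H
  atom 8: C, bond orders sum to 1 (valence 4) → 3 H
  atom 9: C, bond orders sum to 4 (valence 4) → 0 H
  atom 10: F (halogen, monovalent) → 0 H
  atom 11: C, bond orders sum to 3 (valence 4) → 1 H
  atom 12: N, bond orders sum to 3 (valence 3) → 0 H
Totals → C:8, H:8, F:1, N:3.

C8H8FN3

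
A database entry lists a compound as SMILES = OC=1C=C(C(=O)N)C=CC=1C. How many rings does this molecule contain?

In SMILES, each pair of matching ring-closure digits denotes one ring-closing bond; the number of such bonds equals the number of independent rings.
Ring-closure bonds here: 1.

1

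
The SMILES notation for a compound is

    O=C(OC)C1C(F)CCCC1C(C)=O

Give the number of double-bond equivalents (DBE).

3

Molecular formula: C10H15FO3.
DoU = (2C + 2 + N − H − X) / 2, where X is the halogen count and O/S are ignored.
    = (2·10 + 2 + 0 − 15 − 1) / 2 = 6 / 2 = 3.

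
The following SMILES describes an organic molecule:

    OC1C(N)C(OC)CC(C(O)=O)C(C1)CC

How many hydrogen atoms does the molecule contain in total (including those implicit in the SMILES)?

21

Walk through each heavy atom and fill implicit hydrogens from standard valence (C 4, N 3, O 2, S 2, halogen 1):
  atom 1: O, bond orders sum to 1 (valence 2) → 1 H
  atom 2: C, bond orders sum to 3 (valence 4) → 1 H
  atom 3: C, bond orders sum to 3 (valence 4) → 1 H
  atom 4: N, bond orders sum to 1 (valence 3) → 2 H
  atom 5: C, bond orders sum to 3 (valence 4) → 1 H
  atom 6: O, bond orders sum to 2 (valence 2) → 0 H
  atom 7: C, bond orders sum to 1 (valence 4) → 3 H
  atom 8: C, bond orders sum to 2 (valence 4) → 2 H
  atom 9: C, bond orders sum to 3 (valence 4) → 1 H
  atom 10: C, bond orders sum to 4 (valence 4) → 0 H
  atom 11: O, bond orders sum to 1 (valence 2) → 1 H
  atom 12: O, bond orders sum to 2 (valence 2) → 0 H
  atom 13: C, bond orders sum to 3 (valence 4) → 1 H
  atom 14: C, bond orders sum to 2 (valence 4) → 2 H
  atom 15: C, bond orders sum to 2 (valence 4) → 2 H
  atom 16: C, bond orders sum to 1 (valence 4) → 3 H
Total hydrogens: 21.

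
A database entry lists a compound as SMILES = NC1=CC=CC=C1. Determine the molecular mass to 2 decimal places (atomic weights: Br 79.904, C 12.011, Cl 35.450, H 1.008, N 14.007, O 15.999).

First, the molecular formula is C6H7N (counting implicit H from valence).
  C: 6 × 12.011 = 72.066
  H: 7 × 1.008 = 7.056
  N: 1 × 14.007 = 14.007
Sum: 6×12.011 + 7×1.008 + 1×14.007 = 93.129 → 93.13 g/mol.

93.13 g/mol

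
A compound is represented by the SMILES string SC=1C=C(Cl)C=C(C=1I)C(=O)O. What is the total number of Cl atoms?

Scan the SMILES for Cl atoms (remember two-letter symbols like Cl and Br are single atoms).
Chlorine count: 1.

1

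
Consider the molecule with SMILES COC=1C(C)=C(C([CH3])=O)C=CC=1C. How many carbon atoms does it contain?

11

Count every carbon token in the SMILES (each C, including those in ring-closure positions and inside branches).
Carbon count: 11.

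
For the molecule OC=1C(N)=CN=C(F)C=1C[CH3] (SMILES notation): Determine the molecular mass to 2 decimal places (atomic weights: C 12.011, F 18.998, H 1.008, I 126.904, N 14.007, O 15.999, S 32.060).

156.16 g/mol

First, the molecular formula is C7H9FN2O (counting implicit H from valence).
  C: 7 × 12.011 = 84.077
  F: 1 × 18.998 = 18.998
  H: 9 × 1.008 = 9.072
  N: 2 × 14.007 = 28.014
  O: 1 × 15.999 = 15.999
Sum: 7×12.011 + 1×18.998 + 9×1.008 + 2×14.007 + 1×15.999 = 156.160 → 156.16 g/mol.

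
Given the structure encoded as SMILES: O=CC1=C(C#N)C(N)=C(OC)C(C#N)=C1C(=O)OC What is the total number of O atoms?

Scan the SMILES for O atoms (remember two-letter symbols like Cl and Br are single atoms).
Oxygen count: 4.

4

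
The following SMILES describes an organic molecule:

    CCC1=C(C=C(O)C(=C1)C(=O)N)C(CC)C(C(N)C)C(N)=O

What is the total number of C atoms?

16

Count every carbon token in the SMILES (each C, including those in ring-closure positions and inside branches).
Carbon count: 16.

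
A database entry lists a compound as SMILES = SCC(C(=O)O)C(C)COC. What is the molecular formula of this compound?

C7H14O3S

Walk through each heavy atom and fill implicit hydrogens from standard valence (C 4, N 3, O 2, S 2, halogen 1):
  atom 1: S, bond orders sum to 1 (valence 2) → 1 H
  atom 2: C, bond orders sum to 2 (valence 4) → 2 H
  atom 3: C, bond orders sum to 3 (valence 4) → 1 H
  atom 4: C, bond orders sum to 4 (valence 4) → 0 H
  atom 5: O, bond orders sum to 2 (valence 2) → 0 H
  atom 6: O, bond orders sum to 1 (valence 2) → 1 H
  atom 7: C, bond orders sum to 3 (valence 4) → 1 H
  atom 8: C, bond orders sum to 1 (valence 4) → 3 H
  atom 9: C, bond orders sum to 2 (valence 4) → 2 H
  atom 10: O, bond orders sum to 2 (valence 2) → 0 H
  atom 11: C, bond orders sum to 1 (valence 4) → 3 H
Totals → C:7, H:14, O:3, S:1.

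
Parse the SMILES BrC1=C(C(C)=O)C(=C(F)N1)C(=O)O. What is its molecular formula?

C7H5BrFNO3

Walk through each heavy atom and fill implicit hydrogens from standard valence (C 4, N 3, O 2, S 2, halogen 1):
  atom 1: Br (halogen, monovalent) → 0 H
  atom 2: C, bond orders sum to 4 (valence 4) → 0 H
  atom 3: C, bond orders sum to 4 (valence 4) → 0 H
  atom 4: C, bond orders sum to 4 (valence 4) → 0 H
  atom 5: C, bond orders sum to 1 (valence 4) → 3 H
  atom 6: O, bond orders sum to 2 (valence 2) → 0 H
  atom 7: C, bond orders sum to 4 (valence 4) → 0 H
  atom 8: C, bond orders sum to 4 (valence 4) → 0 H
  atom 9: F (halogen, monovalent) → 0 H
  atom 10: N, bond orders sum to 2 (valence 3) → 1 H
  atom 11: C, bond orders sum to 4 (valence 4) → 0 H
  atom 12: O, bond orders sum to 2 (valence 2) → 0 H
  atom 13: O, bond orders sum to 1 (valence 2) → 1 H
Totals → C:7, H:5, Br:1, F:1, N:1, O:3.
In Hill order: C7H5BrFNO3.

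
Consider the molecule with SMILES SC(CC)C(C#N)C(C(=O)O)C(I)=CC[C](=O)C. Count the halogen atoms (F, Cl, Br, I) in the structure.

1

Halogen atoms appear at heavy-atom position 13 (1×I).
Other groups present: 1 alkene, 1 carboxylic acid, 1 ketone, 1 nitrile, 1 thiol.
Halogen count: 1.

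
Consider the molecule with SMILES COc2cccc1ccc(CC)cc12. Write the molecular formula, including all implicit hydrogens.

Walk through each heavy atom and fill implicit hydrogens from standard valence (C 4, N 3, O 2, S 2, halogen 1); for lowercase aromatic atoms, an aromatic c carries 1 H when it has two neighbours and 0 H with three, and aromatic n carries 0 H:
  atom 1: C, bond orders sum to 1 (valence 4) → 3 H
  atom 2: O, bond orders sum to 2 (valence 2) → 0 H
  atom 3: aromatic c, 3 neighbours → 0 H
  atom 4: aromatic c, 2 neighbours → 1 H
  atom 5: aromatic c, 2 neighbours → 1 H
  atom 6: aromatic c, 2 neighbours → 1 H
  atom 7: aromatic c, 3 neighbours → 0 H
  atom 8: aromatic c, 2 neighbours → 1 H
  atom 9: aromatic c, 2 neighbours → 1 H
  atom 10: aromatic c, 3 neighbours → 0 H
  atom 11: C, bond orders sum to 2 (valence 4) → 2 H
  atom 12: C, bond orders sum to 1 (valence 4) → 3 H
  atom 13: aromatic c, 2 neighbours → 1 H
  atom 14: aromatic c, 3 neighbours → 0 H
Totals → C:13, H:14, O:1.
In Hill order: C13H14O.

C13H14O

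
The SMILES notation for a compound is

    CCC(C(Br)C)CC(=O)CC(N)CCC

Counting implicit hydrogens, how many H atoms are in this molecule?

24

Walk through each heavy atom and fill implicit hydrogens from standard valence (C 4, N 3, O 2, S 2, halogen 1):
  atom 1: C, bond orders sum to 1 (valence 4) → 3 H
  atom 2: C, bond orders sum to 2 (valence 4) → 2 H
  atom 3: C, bond orders sum to 3 (valence 4) → 1 H
  atom 4: C, bond orders sum to 3 (valence 4) → 1 H
  atom 5: Br (halogen, monovalent) → 0 H
  atom 6: C, bond orders sum to 1 (valence 4) → 3 H
  atom 7: C, bond orders sum to 2 (valence 4) → 2 H
  atom 8: C, bond orders sum to 4 (valence 4) → 0 H
  atom 9: O, bond orders sum to 2 (valence 2) → 0 H
  atom 10: C, bond orders sum to 2 (valence 4) → 2 H
  atom 11: C, bond orders sum to 3 (valence 4) → 1 H
  atom 12: N, bond orders sum to 1 (valence 3) → 2 H
  atom 13: C, bond orders sum to 2 (valence 4) → 2 H
  atom 14: C, bond orders sum to 2 (valence 4) → 2 H
  atom 15: C, bond orders sum to 1 (valence 4) → 3 H
Total hydrogens: 24.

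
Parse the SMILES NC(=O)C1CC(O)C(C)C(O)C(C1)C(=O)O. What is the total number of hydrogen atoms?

Walk through each heavy atom and fill implicit hydrogens from standard valence (C 4, N 3, O 2, S 2, halogen 1):
  atom 1: N, bond orders sum to 1 (valence 3) → 2 H
  atom 2: C, bond orders sum to 4 (valence 4) → 0 H
  atom 3: O, bond orders sum to 2 (valence 2) → 0 H
  atom 4: C, bond orders sum to 3 (valence 4) → 1 H
  atom 5: C, bond orders sum to 2 (valence 4) → 2 H
  atom 6: C, bond orders sum to 3 (valence 4) → 1 H
  atom 7: O, bond orders sum to 1 (valence 2) → 1 H
  atom 8: C, bond orders sum to 3 (valence 4) → 1 H
  atom 9: C, bond orders sum to 1 (valence 4) → 3 H
  atom 10: C, bond orders sum to 3 (valence 4) → 1 H
  atom 11: O, bond orders sum to 1 (valence 2) → 1 H
  atom 12: C, bond orders sum to 3 (valence 4) → 1 H
  atom 13: C, bond orders sum to 2 (valence 4) → 2 H
  atom 14: C, bond orders sum to 4 (valence 4) → 0 H
  atom 15: O, bond orders sum to 2 (valence 2) → 0 H
  atom 16: O, bond orders sum to 1 (valence 2) → 1 H
Total hydrogens: 17.

17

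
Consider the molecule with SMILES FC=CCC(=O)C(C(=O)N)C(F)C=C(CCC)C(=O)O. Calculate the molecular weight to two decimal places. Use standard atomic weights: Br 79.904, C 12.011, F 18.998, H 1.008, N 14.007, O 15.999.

First, the molecular formula is C13H17F2NO4 (counting implicit H from valence).
  C: 13 × 12.011 = 156.143
  F: 2 × 18.998 = 37.996
  H: 17 × 1.008 = 17.136
  N: 1 × 14.007 = 14.007
  O: 4 × 15.999 = 63.996
Sum: 13×12.011 + 2×18.998 + 17×1.008 + 1×14.007 + 4×15.999 = 289.278 → 289.28 g/mol.

289.28 g/mol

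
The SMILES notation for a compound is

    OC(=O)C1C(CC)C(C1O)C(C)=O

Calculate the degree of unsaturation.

3

Degree of unsaturation = (number of rings) + (number of π bonds).
Ring closures in the SMILES: 1.
π bonds: 2 double bonds (each 1 DoU) → 2 DoU from unsaturation.
Total DoU = 1 + 2 = 3.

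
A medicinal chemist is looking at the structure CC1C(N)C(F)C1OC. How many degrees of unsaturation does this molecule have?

Molecular formula: C6H12FNO.
DoU = (2C + 2 + N − H − X) / 2, where X is the halogen count and O/S are ignored.
    = (2·6 + 2 + 1 − 12 − 1) / 2 = 2 / 2 = 1.

1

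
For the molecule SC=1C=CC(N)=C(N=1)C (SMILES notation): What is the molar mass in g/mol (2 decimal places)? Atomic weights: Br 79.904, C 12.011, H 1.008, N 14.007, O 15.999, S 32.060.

140.20 g/mol

First, the molecular formula is C6H8N2S (counting implicit H from valence).
  C: 6 × 12.011 = 72.066
  H: 8 × 1.008 = 8.064
  N: 2 × 14.007 = 28.014
  S: 1 × 32.060 = 32.060
Sum: 6×12.011 + 8×1.008 + 2×14.007 + 1×32.060 = 140.204 → 140.20 g/mol.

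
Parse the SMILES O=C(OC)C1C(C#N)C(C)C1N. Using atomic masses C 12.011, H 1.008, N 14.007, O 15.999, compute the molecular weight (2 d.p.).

168.20 g/mol

First, the molecular formula is C8H12N2O2 (counting implicit H from valence).
  C: 8 × 12.011 = 96.088
  H: 12 × 1.008 = 12.096
  N: 2 × 14.007 = 28.014
  O: 2 × 15.999 = 31.998
Sum: 8×12.011 + 12×1.008 + 2×14.007 + 2×15.999 = 168.196 → 168.20 g/mol.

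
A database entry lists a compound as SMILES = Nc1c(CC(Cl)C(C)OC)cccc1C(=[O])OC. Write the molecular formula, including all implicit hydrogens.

C13H18ClNO3

Walk through each heavy atom and fill implicit hydrogens from standard valence (C 4, N 3, O 2, S 2, halogen 1); for lowercase aromatic atoms, an aromatic c carries 1 H when it has two neighbours and 0 H with three, and aromatic n carries 0 H:
  atom 1: N, bond orders sum to 1 (valence 3) → 2 H
  atom 2: aromatic c, 3 neighbours → 0 H
  atom 3: aromatic c, 3 neighbours → 0 H
  atom 4: C, bond orders sum to 2 (valence 4) → 2 H
  atom 5: C, bond orders sum to 3 (valence 4) → 1 H
  atom 6: Cl (halogen, monovalent) → 0 H
  atom 7: C, bond orders sum to 3 (valence 4) → 1 H
  atom 8: C, bond orders sum to 1 (valence 4) → 3 H
  atom 9: O, bond orders sum to 2 (valence 2) → 0 H
  atom 10: C, bond orders sum to 1 (valence 4) → 3 H
  atom 11: aromatic c, 2 neighbours → 1 H
  atom 12: aromatic c, 2 neighbours → 1 H
  atom 13: aromatic c, 2 neighbours → 1 H
  atom 14: aromatic c, 3 neighbours → 0 H
  atom 15: C, bond orders sum to 4 (valence 4) → 0 H
  atom 16: O with explicit H count 0
  atom 17: O, bond orders sum to 2 (valence 2) → 0 H
  atom 18: C, bond orders sum to 1 (valence 4) → 3 H
Totals → C:13, H:18, Cl:1, N:1, O:3.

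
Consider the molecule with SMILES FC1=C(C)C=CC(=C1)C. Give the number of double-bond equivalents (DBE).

4

Molecular formula: C8H9F.
DoU = (2C + 2 + N − H − X) / 2, where X is the halogen count and O/S are ignored.
    = (2·8 + 2 + 0 − 9 − 1) / 2 = 8 / 2 = 4.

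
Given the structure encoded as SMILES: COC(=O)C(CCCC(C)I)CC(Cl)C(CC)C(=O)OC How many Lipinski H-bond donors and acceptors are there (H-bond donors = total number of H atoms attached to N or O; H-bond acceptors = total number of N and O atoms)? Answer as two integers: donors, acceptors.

Donors: find every N or O and count the H atoms it carries.
  atom 2 (O): bond orders sum to 2 → 0 H
  atom 4 (O): bond orders sum to 2 → 0 H
  atom 19 (O): bond orders sum to 2 → 0 H
  atom 20 (O): bond orders sum to 2 → 0 H
Lipinski HBD = 0.
Acceptors: N atoms = 0, O atoms = 4 → HBA = 4.

0, 4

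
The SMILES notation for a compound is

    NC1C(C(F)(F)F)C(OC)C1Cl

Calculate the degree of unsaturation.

Molecular formula: C6H9ClF3NO.
DoU = (2C + 2 + N − H − X) / 2, where X is the halogen count and O/S are ignored.
    = (2·6 + 2 + 1 − 9 − 4) / 2 = 2 / 2 = 1.

1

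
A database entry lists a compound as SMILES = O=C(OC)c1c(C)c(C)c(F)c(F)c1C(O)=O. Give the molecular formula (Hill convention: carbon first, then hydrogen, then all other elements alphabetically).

Walk through each heavy atom and fill implicit hydrogens from standard valence (C 4, N 3, O 2, S 2, halogen 1); for lowercase aromatic atoms, an aromatic c carries 1 H when it has two neighbours and 0 H with three, and aromatic n carries 0 H:
  atom 1: O, bond orders sum to 2 (valence 2) → 0 H
  atom 2: C, bond orders sum to 4 (valence 4) → 0 H
  atom 3: O, bond orders sum to 2 (valence 2) → 0 H
  atom 4: C, bond orders sum to 1 (valence 4) → 3 H
  atom 5: aromatic c, 3 neighbours → 0 H
  atom 6: aromatic c, 3 neighbours → 0 H
  atom 7: C, bond orders sum to 1 (valence 4) → 3 H
  atom 8: aromatic c, 3 neighbours → 0 H
  atom 9: C, bond orders sum to 1 (valence 4) → 3 H
  atom 10: aromatic c, 3 neighbours → 0 H
  atom 11: F (halogen, monovalent) → 0 H
  atom 12: aromatic c, 3 neighbours → 0 H
  atom 13: F (halogen, monovalent) → 0 H
  atom 14: aromatic c, 3 neighbours → 0 H
  atom 15: C, bond orders sum to 4 (valence 4) → 0 H
  atom 16: O, bond orders sum to 1 (valence 2) → 1 H
  atom 17: O, bond orders sum to 2 (valence 2) → 0 H
Totals → C:11, H:10, F:2, O:4.
In Hill order: C11H10F2O4.

C11H10F2O4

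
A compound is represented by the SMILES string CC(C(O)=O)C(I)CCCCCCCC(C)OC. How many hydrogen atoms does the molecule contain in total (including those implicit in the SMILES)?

Walk through each heavy atom and fill implicit hydrogens from standard valence (C 4, N 3, O 2, S 2, halogen 1):
  atom 1: C, bond orders sum to 1 (valence 4) → 3 H
  atom 2: C, bond orders sum to 3 (valence 4) → 1 H
  atom 3: C, bond orders sum to 4 (valence 4) → 0 H
  atom 4: O, bond orders sum to 1 (valence 2) → 1 H
  atom 5: O, bond orders sum to 2 (valence 2) → 0 H
  atom 6: C, bond orders sum to 3 (valence 4) → 1 H
  atom 7: I (halogen, monovalent) → 0 H
  atom 8: C, bond orders sum to 2 (valence 4) → 2 H
  atom 9: C, bond orders sum to 2 (valence 4) → 2 H
  atom 10: C, bond orders sum to 2 (valence 4) → 2 H
  atom 11: C, bond orders sum to 2 (valence 4) → 2 H
  atom 12: C, bond orders sum to 2 (valence 4) → 2 H
  atom 13: C, bond orders sum to 2 (valence 4) → 2 H
  atom 14: C, bond orders sum to 2 (valence 4) → 2 H
  atom 15: C, bond orders sum to 3 (valence 4) → 1 H
  atom 16: C, bond orders sum to 1 (valence 4) → 3 H
  atom 17: O, bond orders sum to 2 (valence 2) → 0 H
  atom 18: C, bond orders sum to 1 (valence 4) → 3 H
Total hydrogens: 27.

27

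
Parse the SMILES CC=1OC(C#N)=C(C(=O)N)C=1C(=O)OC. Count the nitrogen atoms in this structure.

2

Scan the SMILES for N atoms (remember two-letter symbols like Cl and Br are single atoms).
Nitrogen count: 2.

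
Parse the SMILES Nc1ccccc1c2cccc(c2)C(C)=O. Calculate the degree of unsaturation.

9

Molecular formula: C14H13NO.
DoU = (2C + 2 + N − H − X) / 2, where X is the halogen count and O/S are ignored.
    = (2·14 + 2 + 1 − 13 − 0) / 2 = 18 / 2 = 9.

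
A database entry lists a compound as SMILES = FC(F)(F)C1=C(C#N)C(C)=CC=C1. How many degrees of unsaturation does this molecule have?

Molecular formula: C9H6F3N.
DoU = (2C + 2 + N − H − X) / 2, where X is the halogen count and O/S are ignored.
    = (2·9 + 2 + 1 − 6 − 3) / 2 = 12 / 2 = 6.

6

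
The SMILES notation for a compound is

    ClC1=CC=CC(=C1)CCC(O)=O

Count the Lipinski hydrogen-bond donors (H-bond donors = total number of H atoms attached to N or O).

1

Donors: find every N or O and count the H atoms it carries.
  atom 11 (O): bond orders sum to 1 → 1 H
  atom 12 (O): bond orders sum to 2 → 0 H
Lipinski HBD = 1.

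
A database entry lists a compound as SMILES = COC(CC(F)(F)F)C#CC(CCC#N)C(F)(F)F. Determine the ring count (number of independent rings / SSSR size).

0

In SMILES, each pair of matching ring-closure digits denotes one ring-closing bond; the number of such bonds equals the number of independent rings.
Ring-closure bonds here: 0.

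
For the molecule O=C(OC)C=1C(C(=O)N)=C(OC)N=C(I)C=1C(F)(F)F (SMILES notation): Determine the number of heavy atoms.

20

Every atom symbol written in the SMILES (organic subset) is one heavy atom; implicit H are not written.
Heavy atoms by element → C:10, F:3, I:1, N:2, O:4.
Total: 20.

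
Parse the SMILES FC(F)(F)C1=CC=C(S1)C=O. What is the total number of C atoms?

6

Count every carbon token in the SMILES (each C, including those in ring-closure positions and inside branches).
Carbon count: 6.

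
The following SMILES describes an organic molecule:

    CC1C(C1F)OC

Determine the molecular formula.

C5H9FO

Walk through each heavy atom and fill implicit hydrogens from standard valence (C 4, N 3, O 2, S 2, halogen 1):
  atom 1: C, bond orders sum to 1 (valence 4) → 3 H
  atom 2: C, bond orders sum to 3 (valence 4) → 1 H
  atom 3: C, bond orders sum to 3 (valence 4) → 1 H
  atom 4: C, bond orders sum to 3 (valence 4) → 1 H
  atom 5: F (halogen, monovalent) → 0 H
  atom 6: O, bond orders sum to 2 (valence 2) → 0 H
  atom 7: C, bond orders sum to 1 (valence 4) → 3 H
Totals → C:5, H:9, F:1, O:1.
In Hill order: C5H9FO.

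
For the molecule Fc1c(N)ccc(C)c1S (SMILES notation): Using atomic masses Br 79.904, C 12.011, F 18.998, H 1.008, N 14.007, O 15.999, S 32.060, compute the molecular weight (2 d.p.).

First, the molecular formula is C7H8FNS (counting implicit H from valence).
  C: 7 × 12.011 = 84.077
  F: 1 × 18.998 = 18.998
  H: 8 × 1.008 = 8.064
  N: 1 × 14.007 = 14.007
  S: 1 × 32.060 = 32.060
Sum: 7×12.011 + 1×18.998 + 8×1.008 + 1×14.007 + 1×32.060 = 157.206 → 157.21 g/mol.

157.21 g/mol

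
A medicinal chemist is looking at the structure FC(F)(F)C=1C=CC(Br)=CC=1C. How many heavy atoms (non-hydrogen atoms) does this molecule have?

Every atom symbol written in the SMILES (organic subset) is one heavy atom; implicit H are not written.
Heavy atoms by element → Br:1, C:8, F:3.
Total: 12.

12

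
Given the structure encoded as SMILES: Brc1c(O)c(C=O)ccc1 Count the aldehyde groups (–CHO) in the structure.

The aldehyde motif appears at heavy-atom position 6 in the SMILES.
Other groups present: 1 hydroxyl.
Aldehyde count: 1.

1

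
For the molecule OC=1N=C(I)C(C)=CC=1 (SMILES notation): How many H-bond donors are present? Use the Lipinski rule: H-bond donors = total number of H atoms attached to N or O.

1

Donors: find every N or O and count the H atoms it carries.
  atom 1 (O): bond orders sum to 1 → 1 H
  atom 3 (N): bond orders sum to 3 → 0 H
Lipinski HBD = 1.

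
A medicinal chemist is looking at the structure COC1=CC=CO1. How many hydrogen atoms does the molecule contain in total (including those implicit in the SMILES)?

Walk through each heavy atom and fill implicit hydrogens from standard valence (C 4, N 3, O 2, S 2, halogen 1):
  atom 1: C, bond orders sum to 1 (valence 4) → 3 H
  atom 2: O, bond orders sum to 2 (valence 2) → 0 H
  atom 3: C, bond orders sum to 4 (valence 4) → 0 H
  atom 4: C, bond orders sum to 3 (valence 4) → 1 H
  atom 5: C, bond orders sum to 3 (valence 4) → 1 H
  atom 6: C, bond orders sum to 3 (valence 4) → 1 H
  atom 7: O, bond orders sum to 2 (valence 2) → 0 H
Total hydrogens: 6.

6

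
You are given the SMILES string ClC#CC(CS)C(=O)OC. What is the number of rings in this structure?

In SMILES, each pair of matching ring-closure digits denotes one ring-closing bond; the number of such bonds equals the number of independent rings.
Ring-closure bonds here: 0.

0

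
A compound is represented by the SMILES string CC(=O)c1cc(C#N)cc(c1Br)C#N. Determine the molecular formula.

Walk through each heavy atom and fill implicit hydrogens from standard valence (C 4, N 3, O 2, S 2, halogen 1); for lowercase aromatic atoms, an aromatic c carries 1 H when it has two neighbours and 0 H with three, and aromatic n carries 0 H:
  atom 1: C, bond orders sum to 1 (valence 4) → 3 H
  atom 2: C, bond orders sum to 4 (valence 4) → 0 H
  atom 3: O, bond orders sum to 2 (valence 2) → 0 H
  atom 4: aromatic c, 3 neighbours → 0 H
  atom 5: aromatic c, 2 neighbours → 1 H
  atom 6: aromatic c, 3 neighbours → 0 H
  atom 7: C, bond orders sum to 4 (valence 4) → 0 H
  atom 8: N, bond orders sum to 3 (valence 3) → 0 H
  atom 9: aromatic c, 2 neighbours → 1 H
  atom 10: aromatic c, 3 neighbours → 0 H
  atom 11: aromatic c, 3 neighbours → 0 H
  atom 12: Br (halogen, monovalent) → 0 H
  atom 13: C, bond orders sum to 4 (valence 4) → 0 H
  atom 14: N, bond orders sum to 3 (valence 3) → 0 H
Totals → C:10, H:5, Br:1, N:2, O:1.

C10H5BrN2O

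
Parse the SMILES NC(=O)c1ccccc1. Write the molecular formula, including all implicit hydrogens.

C7H7NO

Walk through each heavy atom and fill implicit hydrogens from standard valence (C 4, N 3, O 2, S 2, halogen 1); for lowercase aromatic atoms, an aromatic c carries 1 H when it has two neighbours and 0 H with three, and aromatic n carries 0 H:
  atom 1: N, bond orders sum to 1 (valence 3) → 2 H
  atom 2: C, bond orders sum to 4 (valence 4) → 0 H
  atom 3: O, bond orders sum to 2 (valence 2) → 0 H
  atom 4: aromatic c, 3 neighbours → 0 H
  atom 5: aromatic c, 2 neighbours → 1 H
  atom 6: aromatic c, 2 neighbours → 1 H
  atom 7: aromatic c, 2 neighbours → 1 H
  atom 8: aromatic c, 2 neighbours → 1 H
  atom 9: aromatic c, 2 neighbours → 1 H
Totals → C:7, H:7, N:1, O:1.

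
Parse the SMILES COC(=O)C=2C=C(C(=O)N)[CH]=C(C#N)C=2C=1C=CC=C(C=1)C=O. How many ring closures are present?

2

In SMILES, each pair of matching ring-closure digits denotes one ring-closing bond; the number of such bonds equals the number of independent rings.
Ring-closure bonds here: 2.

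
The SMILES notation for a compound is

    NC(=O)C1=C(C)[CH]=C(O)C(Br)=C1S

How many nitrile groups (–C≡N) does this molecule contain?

0

Scan the SMILES for the nitrile motif — none present.
Groups that are present: 1 amide, 1 hydroxyl, 1 thiol.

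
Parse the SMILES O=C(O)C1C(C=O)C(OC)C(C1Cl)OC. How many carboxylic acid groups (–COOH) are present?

The carboxylic acid motif appears at heavy-atom position 2 in the SMILES.
Other groups present: 1 aldehyde, 2 ether.
Carboxylic acid count: 1.

1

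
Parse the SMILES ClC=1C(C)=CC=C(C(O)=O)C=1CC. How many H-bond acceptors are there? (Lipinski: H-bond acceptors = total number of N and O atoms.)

N atoms: 0; O atoms: 2.
Lipinski HBA = 0 + 2 = 2.

2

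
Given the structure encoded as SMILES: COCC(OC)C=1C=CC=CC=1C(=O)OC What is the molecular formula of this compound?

Walk through each heavy atom and fill implicit hydrogens from standard valence (C 4, N 3, O 2, S 2, halogen 1):
  atom 1: C, bond orders sum to 1 (valence 4) → 3 H
  atom 2: O, bond orders sum to 2 (valence 2) → 0 H
  atom 3: C, bond orders sum to 2 (valence 4) → 2 H
  atom 4: C, bond orders sum to 3 (valence 4) → 1 H
  atom 5: O, bond orders sum to 2 (valence 2) → 0 H
  atom 6: C, bond orders sum to 1 (valence 4) → 3 H
  atom 7: C, bond orders sum to 4 (valence 4) → 0 H
  atom 8: C, bond orders sum to 3 (valence 4) → 1 H
  atom 9: C, bond orders sum to 3 (valence 4) → 1 H
  atom 10: C, bond orders sum to 3 (valence 4) → 1 H
  atom 11: C, bond orders sum to 3 (valence 4) → 1 H
  atom 12: C, bond orders sum to 4 (valence 4) → 0 H
  atom 13: C, bond orders sum to 4 (valence 4) → 0 H
  atom 14: O, bond orders sum to 2 (valence 2) → 0 H
  atom 15: O, bond orders sum to 2 (valence 2) → 0 H
  atom 16: C, bond orders sum to 1 (valence 4) → 3 H
Totals → C:12, H:16, O:4.
In Hill order: C12H16O4.

C12H16O4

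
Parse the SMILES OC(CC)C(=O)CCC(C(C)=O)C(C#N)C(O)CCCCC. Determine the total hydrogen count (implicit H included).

Walk through each heavy atom and fill implicit hydrogens from standard valence (C 4, N 3, O 2, S 2, halogen 1):
  atom 1: O, bond orders sum to 1 (valence 2) → 1 H
  atom 2: C, bond orders sum to 3 (valence 4) → 1 H
  atom 3: C, bond orders sum to 2 (valence 4) → 2 H
  atom 4: C, bond orders sum to 1 (valence 4) → 3 H
  atom 5: C, bond orders sum to 4 (valence 4) → 0 H
  atom 6: O, bond orders sum to 2 (valence 2) → 0 H
  atom 7: C, bond orders sum to 2 (valence 4) → 2 H
  atom 8: C, bond orders sum to 2 (valence 4) → 2 H
  atom 9: C, bond orders sum to 3 (valence 4) → 1 H
  atom 10: C, bond orders sum to 4 (valence 4) → 0 H
  atom 11: C, bond orders sum to 1 (valence 4) → 3 H
  atom 12: O, bond orders sum to 2 (valence 2) → 0 H
  atom 13: C, bond orders sum to 3 (valence 4) → 1 H
  atom 14: C, bond orders sum to 4 (valence 4) → 0 H
  atom 15: N, bond orders sum to 3 (valence 3) → 0 H
  atom 16: C, bond orders sum to 3 (valence 4) → 1 H
  atom 17: O, bond orders sum to 1 (valence 2) → 1 H
  atom 18: C, bond orders sum to 2 (valence 4) → 2 H
  atom 19: C, bond orders sum to 2 (valence 4) → 2 H
  atom 20: C, bond orders sum to 2 (valence 4) → 2 H
  atom 21: C, bond orders sum to 2 (valence 4) → 2 H
  atom 22: C, bond orders sum to 1 (valence 4) → 3 H
Total hydrogens: 29.

29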